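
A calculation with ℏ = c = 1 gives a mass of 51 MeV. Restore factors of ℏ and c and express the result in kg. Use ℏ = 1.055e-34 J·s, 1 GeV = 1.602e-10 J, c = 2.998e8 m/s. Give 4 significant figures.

9.090e-29 kg

Mass is [E]/c²; divide by c².
1 GeV → 1/c² × (1 GeV in J) = 1.782e-27 kg.
Convert the energy scale: 51 MeV = 0.0510 GeV.
Result: 0.0510 × 1.782e-27 = 9.090e-29 kg.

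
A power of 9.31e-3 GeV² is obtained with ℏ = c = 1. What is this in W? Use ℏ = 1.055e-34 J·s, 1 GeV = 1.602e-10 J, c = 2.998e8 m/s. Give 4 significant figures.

Power is [E]/[T] = [E]²/ℏ.
1 GeV² → 1/ℏ × (1 GeV in J)² = 2.433e14 W.
Result: 9.31e-3 × 2.433e14 = 2.265e12 W.

2.265e12 W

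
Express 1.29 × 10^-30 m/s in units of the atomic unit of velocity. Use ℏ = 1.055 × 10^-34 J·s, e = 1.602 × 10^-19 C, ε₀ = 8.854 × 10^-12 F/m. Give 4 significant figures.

atomic unit of velocity: v_au = e²/(4πε₀ℏ) = 2.186 × 10^6 m/s.
1.29 × 10^-30 / 2.186 × 10^6 = 5.900 × 10^-37

5.900 × 10^-37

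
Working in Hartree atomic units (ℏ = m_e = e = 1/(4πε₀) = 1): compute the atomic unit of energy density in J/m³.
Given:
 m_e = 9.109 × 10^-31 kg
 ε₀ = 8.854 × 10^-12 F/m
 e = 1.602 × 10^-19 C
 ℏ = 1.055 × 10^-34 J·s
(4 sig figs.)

2.929 × 10^13 J/m³

Dimensional analysis gives u_au = E_h/a₀³ = m_e⁴e¹⁰/((4πε₀)⁵ℏ⁸).
E_h = 4.354 × 10^-18 J
a₀ = 5.297 × 10^-11 m
E_h/a₀³ = 2.929 × 10^13 J/m³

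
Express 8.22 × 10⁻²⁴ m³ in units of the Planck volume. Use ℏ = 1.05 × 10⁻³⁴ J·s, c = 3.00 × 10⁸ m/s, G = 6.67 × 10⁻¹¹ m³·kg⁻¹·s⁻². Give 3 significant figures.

Planck volume: V_P = (ℏG/c³)^(3/2) = 4.18 × 10⁻¹⁰⁵ m³.
8.22 × 10⁻²⁴ / 4.18 × 10⁻¹⁰⁵ = 1.97 × 10⁸¹

1.97 × 10⁸¹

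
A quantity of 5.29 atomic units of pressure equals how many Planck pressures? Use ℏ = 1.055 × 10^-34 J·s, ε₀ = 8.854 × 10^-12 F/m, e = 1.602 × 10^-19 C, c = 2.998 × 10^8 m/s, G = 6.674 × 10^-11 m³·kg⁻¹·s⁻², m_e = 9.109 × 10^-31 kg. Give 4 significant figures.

3.345 × 10^-100

atomic unit of pressure: P_au = E_h/a₀³ = m_e⁴e¹⁰/((4πε₀)⁵ℏ⁸) = 2.929 × 10^13 Pa
Planck pressure: p_P = c⁷/(ℏG²) = 4.632 × 10^113 Pa
5.29 × 2.929 × 10^13 / 4.632 × 10^113 = 3.345 × 10^-100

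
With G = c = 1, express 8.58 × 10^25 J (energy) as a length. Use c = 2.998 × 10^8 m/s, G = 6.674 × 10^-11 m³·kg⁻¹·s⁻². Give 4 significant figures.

Energy → length via G/c⁴.
8.58 × 10^25 J × (G/c⁴) = 7.088 × 10^-19 m

7.088 × 10^-19 m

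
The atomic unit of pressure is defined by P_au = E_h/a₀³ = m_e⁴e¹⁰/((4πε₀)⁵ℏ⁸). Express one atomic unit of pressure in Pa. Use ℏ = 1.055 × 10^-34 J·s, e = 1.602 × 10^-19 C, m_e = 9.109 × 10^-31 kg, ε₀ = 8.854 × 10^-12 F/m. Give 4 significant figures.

P_au = E_h/a₀³ = m_e⁴e¹⁰/((4πε₀)⁵ℏ⁸)
E_h = 4.354 × 10^-18 J
a₀ = 5.297 × 10^-11 m
E_h/a₀³ = 2.929 × 10^13 Pa

2.929 × 10^13 Pa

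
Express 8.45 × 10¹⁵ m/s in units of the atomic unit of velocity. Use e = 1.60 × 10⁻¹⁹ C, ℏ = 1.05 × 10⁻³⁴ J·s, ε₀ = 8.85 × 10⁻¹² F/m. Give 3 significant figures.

atomic unit of velocity: v_au = e²/(4πε₀ℏ) = 2.19 × 10⁶ m/s.
8.45 × 10¹⁵ / 2.19 × 10⁶ = 3.85 × 10⁹

3.85 × 10⁹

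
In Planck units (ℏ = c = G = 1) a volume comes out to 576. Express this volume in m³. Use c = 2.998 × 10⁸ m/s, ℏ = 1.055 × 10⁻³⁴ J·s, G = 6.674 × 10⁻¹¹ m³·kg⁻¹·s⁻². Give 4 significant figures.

2.433 × 10⁻¹⁰² m³

One Planck volume: V_P = (ℏG/c³)^(3/2) = 4.224 × 10⁻¹⁰⁵ m³.
576 × 4.224 × 10⁻¹⁰⁵ m³ = 2.433 × 10⁻¹⁰² m³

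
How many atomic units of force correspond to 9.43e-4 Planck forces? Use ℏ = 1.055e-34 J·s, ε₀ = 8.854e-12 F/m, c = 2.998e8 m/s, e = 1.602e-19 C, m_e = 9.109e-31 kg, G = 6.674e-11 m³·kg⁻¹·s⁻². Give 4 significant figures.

1.389e48

Planck force: F_P = c⁴/G = 1.210e44 N
atomic unit of force: F_au = E_h/a₀ = m_e²e⁶/((4πε₀)³ℏ⁴) = 8.220e-8 N
9.43e-4 × 1.210e44 / 8.220e-8 = 1.389e48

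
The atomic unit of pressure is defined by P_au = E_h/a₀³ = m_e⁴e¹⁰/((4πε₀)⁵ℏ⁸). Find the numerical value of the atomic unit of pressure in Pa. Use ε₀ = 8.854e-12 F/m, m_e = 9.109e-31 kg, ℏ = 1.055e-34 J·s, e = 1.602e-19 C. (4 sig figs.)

P_au = E_h/a₀³ = m_e⁴e¹⁰/((4πε₀)⁵ℏ⁸)
E_h = 4.354e-18 J
a₀ = 5.297e-11 m
E_h/a₀³ = 2.929e13 Pa

2.929e13 Pa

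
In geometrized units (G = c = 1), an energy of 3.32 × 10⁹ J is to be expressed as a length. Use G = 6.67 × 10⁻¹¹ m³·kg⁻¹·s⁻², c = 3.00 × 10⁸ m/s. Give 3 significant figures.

Energy → length via G/c⁴.
3.32 × 10⁹ J × (G/c⁴) = 2.73 × 10⁻³⁵ m

2.73 × 10⁻³⁵ m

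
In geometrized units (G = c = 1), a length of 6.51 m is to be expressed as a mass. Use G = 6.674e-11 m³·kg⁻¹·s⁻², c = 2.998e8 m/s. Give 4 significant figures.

8.767e27 kg

Length → mass via c²/G.
6.51 m × (c²/G) = 8.767e27 kg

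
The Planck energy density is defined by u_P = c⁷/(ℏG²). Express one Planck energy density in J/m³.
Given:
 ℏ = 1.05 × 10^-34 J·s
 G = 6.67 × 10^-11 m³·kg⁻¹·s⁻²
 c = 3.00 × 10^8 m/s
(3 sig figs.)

u_P = c⁷/(ℏG²)
  = 2.19 × 10^59 / 4.67 × 10^-55
  = 4.68 × 10^113 J/m³

4.68 × 10^113 J/m³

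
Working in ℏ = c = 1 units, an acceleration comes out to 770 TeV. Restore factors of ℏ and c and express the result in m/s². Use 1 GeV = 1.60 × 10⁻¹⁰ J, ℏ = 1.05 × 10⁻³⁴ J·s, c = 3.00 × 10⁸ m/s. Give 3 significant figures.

3.52 × 10³⁸ m/s²

Acceleration is [L]/[T]² = c·[E]/ℏ.
1 GeV → c/ℏ × (1 GeV in J) = 4.57 × 10³² m/s².
Convert the energy scale: 770 TeV = 7.70 × 10⁵ GeV.
Result: 7.70 × 10⁵ × 4.57 × 10³² = 3.52 × 10³⁸ m/s².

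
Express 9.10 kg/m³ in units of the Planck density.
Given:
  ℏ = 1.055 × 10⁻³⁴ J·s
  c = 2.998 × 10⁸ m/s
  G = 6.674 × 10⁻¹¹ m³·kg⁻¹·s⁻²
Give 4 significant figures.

1.766 × 10⁻⁹⁶

Planck density: ρ_P = c⁵/(ℏG²) = 5.154 × 10⁹⁶ kg/m³.
9.10 / 5.154 × 10⁹⁶ = 1.766 × 10⁻⁹⁶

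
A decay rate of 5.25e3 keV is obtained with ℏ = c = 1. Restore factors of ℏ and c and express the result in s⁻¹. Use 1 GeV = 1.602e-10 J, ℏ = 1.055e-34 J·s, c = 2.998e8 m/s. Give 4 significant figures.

7.972e21 s⁻¹

A rate is [E]/ℏ; divide by ℏ.
1 GeV → 1/ℏ × (1 GeV in J) = 1.518e24 s⁻¹.
Convert the energy scale: 5.25e3 keV = 5.25e-3 GeV.
Result: 5.25e-3 × 1.518e24 = 7.972e21 s⁻¹.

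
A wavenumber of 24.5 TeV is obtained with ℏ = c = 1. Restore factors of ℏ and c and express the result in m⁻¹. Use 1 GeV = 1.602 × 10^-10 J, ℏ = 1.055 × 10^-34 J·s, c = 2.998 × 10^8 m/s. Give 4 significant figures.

Inverse length is [E]/(ℏc).
1 GeV → 1/(ℏc) × (1 GeV in J) = 5.065 × 10^15 m⁻¹.
Convert the energy scale: 24.5 TeV = 2.45 × 10^4 GeV.
Result: 2.45 × 10^4 × 5.065 × 10^15 = 1.241 × 10^20 m⁻¹.

1.241 × 10^20 m⁻¹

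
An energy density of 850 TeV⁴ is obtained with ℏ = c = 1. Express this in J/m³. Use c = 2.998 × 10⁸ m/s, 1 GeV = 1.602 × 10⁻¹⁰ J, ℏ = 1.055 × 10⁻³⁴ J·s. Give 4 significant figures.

1.769 × 10⁵² J/m³

[E]/[L]³ = [E]⁴/(ℏc)³; restore (ℏc)⁻³.
1 GeV⁴ → 1/(ℏc)³ × (1 GeV in J)⁴ = 2.082 × 10³⁷ J/m³.
Convert the energy scale: 850 TeV⁴ = 8.50 × 10¹⁴ GeV⁴.
Result: 8.50 × 10¹⁴ × 2.082 × 10³⁷ = 1.769 × 10⁵² J/m³.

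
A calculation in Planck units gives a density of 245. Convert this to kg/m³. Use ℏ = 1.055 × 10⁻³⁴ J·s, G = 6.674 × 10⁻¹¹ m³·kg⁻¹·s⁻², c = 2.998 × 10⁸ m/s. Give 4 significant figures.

1.263 × 10⁹⁹ kg/m³

One Planck density: ρ_P = c⁵/(ℏG²) = 5.154 × 10⁹⁶ kg/m³.
245 × 5.154 × 10⁹⁶ kg/m³ = 1.263 × 10⁹⁹ kg/m³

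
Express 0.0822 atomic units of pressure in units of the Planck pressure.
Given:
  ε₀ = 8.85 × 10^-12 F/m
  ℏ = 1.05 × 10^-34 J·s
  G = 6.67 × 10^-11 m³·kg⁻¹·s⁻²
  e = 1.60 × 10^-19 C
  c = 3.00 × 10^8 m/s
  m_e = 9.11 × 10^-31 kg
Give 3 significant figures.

atomic unit of pressure: P_au = E_h/a₀³ = m_e⁴e¹⁰/((4πε₀)⁵ℏ⁸) = 3.01 × 10^13 Pa
Planck pressure: p_P = c⁷/(ℏG²) = 4.68 × 10^113 Pa
0.0822 × 3.01 × 10^13 / 4.68 × 10^113 = 5.29 × 10^-102

5.29 × 10^-102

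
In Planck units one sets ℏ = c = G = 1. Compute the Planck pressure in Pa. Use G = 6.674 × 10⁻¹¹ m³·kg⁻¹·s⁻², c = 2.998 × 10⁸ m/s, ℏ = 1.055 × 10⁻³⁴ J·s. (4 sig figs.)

p_P = c⁷/(ℏG²)
  = 2.177 × 10⁵⁹ / 4.699 × 10⁻⁵⁵
  = 4.632 × 10¹¹³ Pa

4.632 × 10¹¹³ Pa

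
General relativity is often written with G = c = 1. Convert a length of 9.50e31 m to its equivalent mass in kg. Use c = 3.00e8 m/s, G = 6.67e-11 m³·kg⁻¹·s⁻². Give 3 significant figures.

Length → mass via c²/G.
9.50e31 m × (c²/G) = 1.28e59 kg

1.28e59 kg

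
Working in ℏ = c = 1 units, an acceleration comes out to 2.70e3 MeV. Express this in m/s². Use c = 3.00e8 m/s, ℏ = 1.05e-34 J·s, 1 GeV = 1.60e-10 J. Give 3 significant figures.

Acceleration is [L]/[T]² = c·[E]/ℏ.
1 GeV → c/ℏ × (1 GeV in J) = 4.57e32 m/s².
Convert the energy scale: 2.70e3 MeV = 2.70 GeV.
Result: 2.70 × 4.57e32 = 1.23e33 m/s².

1.23e33 m/s²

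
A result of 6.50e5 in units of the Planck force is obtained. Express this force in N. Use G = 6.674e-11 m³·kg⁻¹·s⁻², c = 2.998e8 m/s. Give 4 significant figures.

One Planck force: F_P = c⁴/G = 1.210e44 N.
6.50e5 × 1.210e44 N = 7.868e49 N

7.868e49 N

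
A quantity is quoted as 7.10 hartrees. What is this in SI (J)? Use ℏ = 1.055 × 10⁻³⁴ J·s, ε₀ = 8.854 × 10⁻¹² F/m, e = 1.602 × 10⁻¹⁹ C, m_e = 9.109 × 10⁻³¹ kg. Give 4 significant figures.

One hartree: E_h = m_e e⁴/(4πε₀ℏ)² = 4.354 × 10⁻¹⁸ J.
7.10 × 4.354 × 10⁻¹⁸ J = 3.092 × 10⁻¹⁷ J

3.092 × 10⁻¹⁷ J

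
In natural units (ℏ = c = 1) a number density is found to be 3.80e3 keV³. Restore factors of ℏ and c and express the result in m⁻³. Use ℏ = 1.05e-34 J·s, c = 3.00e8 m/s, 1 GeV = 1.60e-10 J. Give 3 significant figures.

4.98e32 m⁻³

Number density is [L]⁻³ = [E]³/(ℏc)³.
1 GeV³ → 1/(ℏc)³ × (1 GeV in J)³ = 1.31e47 m⁻³.
Convert the energy scale: 3.80e3 keV³ = 3.80e-15 GeV³.
Result: 3.80e-15 × 1.31e47 = 4.98e32 m⁻³.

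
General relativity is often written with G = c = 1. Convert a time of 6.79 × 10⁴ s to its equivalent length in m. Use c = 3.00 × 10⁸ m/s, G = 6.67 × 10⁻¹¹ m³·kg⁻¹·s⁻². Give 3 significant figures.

Time → length via c.
6.79 × 10⁴ s × (c) = 2.04 × 10¹³ m

2.04 × 10¹³ m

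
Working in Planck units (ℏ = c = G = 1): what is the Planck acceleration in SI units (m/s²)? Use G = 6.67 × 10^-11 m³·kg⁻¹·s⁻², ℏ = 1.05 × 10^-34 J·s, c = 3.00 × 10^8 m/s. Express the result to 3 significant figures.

5.59 × 10^51 m/s²

Dimensional analysis gives a_P = √(c⁷/(ℏG)).
  = √(3.12 × 10^103)
  = 5.59 × 10^51 m/s²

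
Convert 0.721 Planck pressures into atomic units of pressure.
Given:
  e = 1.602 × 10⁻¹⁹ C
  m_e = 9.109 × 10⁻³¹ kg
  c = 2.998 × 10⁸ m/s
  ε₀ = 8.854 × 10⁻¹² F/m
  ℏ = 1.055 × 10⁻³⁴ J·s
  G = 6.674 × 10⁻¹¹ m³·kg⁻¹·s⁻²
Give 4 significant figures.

1.140 × 10¹⁰⁰

Planck pressure: p_P = c⁷/(ℏG²) = 4.632 × 10¹¹³ Pa
atomic unit of pressure: P_au = E_h/a₀³ = m_e⁴e¹⁰/((4πε₀)⁵ℏ⁸) = 2.929 × 10¹³ Pa
0.721 × 4.632 × 10¹¹³ / 2.929 × 10¹³ = 1.140 × 10¹⁰⁰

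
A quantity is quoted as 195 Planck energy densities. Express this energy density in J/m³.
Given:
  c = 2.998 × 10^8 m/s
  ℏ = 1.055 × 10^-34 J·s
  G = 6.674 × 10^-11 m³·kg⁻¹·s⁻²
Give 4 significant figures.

One Planck energy density: u_P = c⁷/(ℏG²) = 4.632 × 10^113 J/m³.
195 × 4.632 × 10^113 J/m³ = 9.033 × 10^115 J/m³

9.033 × 10^115 J/m³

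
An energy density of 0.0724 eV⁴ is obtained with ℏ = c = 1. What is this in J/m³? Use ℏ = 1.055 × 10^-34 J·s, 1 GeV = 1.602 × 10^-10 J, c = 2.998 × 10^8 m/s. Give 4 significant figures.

[E]/[L]³ = [E]⁴/(ℏc)³; restore (ℏc)⁻³.
1 GeV⁴ → 1/(ℏc)³ × (1 GeV in J)⁴ = 2.082 × 10^37 J/m³.
Convert the energy scale: 0.0724 eV⁴ = 7.24 × 10^-38 GeV⁴.
Result: 7.24 × 10^-38 × 2.082 × 10^37 = 1.507 J/m³.

1.507 J/m³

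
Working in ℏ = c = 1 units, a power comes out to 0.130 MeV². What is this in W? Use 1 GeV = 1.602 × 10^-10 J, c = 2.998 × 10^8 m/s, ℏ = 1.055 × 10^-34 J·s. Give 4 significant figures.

Power is [E]/[T] = [E]²/ℏ.
1 GeV² → 1/ℏ × (1 GeV in J)² = 2.433 × 10^14 W.
Convert the energy scale: 0.130 MeV² = 1.30 × 10^-7 GeV².
Result: 1.30 × 10^-7 × 2.433 × 10^14 = 3.162 × 10^7 W.

3.162 × 10^7 W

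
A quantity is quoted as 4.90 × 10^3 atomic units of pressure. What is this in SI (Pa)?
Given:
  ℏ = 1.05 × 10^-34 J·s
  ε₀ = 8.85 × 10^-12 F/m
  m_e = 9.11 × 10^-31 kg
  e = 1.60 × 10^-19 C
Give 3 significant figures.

1.48 × 10^17 Pa

One atomic unit of pressure: P_au = E_h/a₀³ = m_e⁴e¹⁰/((4πε₀)⁵ℏ⁸) = 3.01 × 10^13 Pa.
4.90 × 10^3 × 3.01 × 10^13 Pa = 1.48 × 10^17 Pa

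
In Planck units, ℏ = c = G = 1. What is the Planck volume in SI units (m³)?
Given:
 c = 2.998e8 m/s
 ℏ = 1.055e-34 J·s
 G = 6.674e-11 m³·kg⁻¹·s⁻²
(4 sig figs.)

4.224e-105 m³

From ℏ = c = G = 1 the volume scale is V_P = (ℏG/c³)^(3/2).
  = √(1.784e-209)
  = 4.224e-105 m³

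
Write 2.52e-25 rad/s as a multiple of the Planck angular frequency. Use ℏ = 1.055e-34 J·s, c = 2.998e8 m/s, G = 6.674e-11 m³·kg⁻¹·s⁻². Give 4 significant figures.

1.359e-68

Planck angular frequency: ω_P = √(c⁵/(ℏG)) = 1.855e43 rad/s.
2.52e-25 / 1.855e43 = 1.359e-68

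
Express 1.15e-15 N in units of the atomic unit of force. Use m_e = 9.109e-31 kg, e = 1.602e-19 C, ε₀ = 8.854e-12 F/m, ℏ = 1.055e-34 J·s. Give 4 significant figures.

atomic unit of force: F_au = E_h/a₀ = m_e²e⁶/((4πε₀)³ℏ⁴) = 8.220e-8 N.
1.15e-15 / 8.220e-8 = 1.399e-8

1.399e-8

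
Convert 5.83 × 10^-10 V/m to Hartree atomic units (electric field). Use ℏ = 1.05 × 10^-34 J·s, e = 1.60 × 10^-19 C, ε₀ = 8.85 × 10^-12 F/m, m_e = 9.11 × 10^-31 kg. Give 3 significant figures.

atomic unit of electric field: E_au = E_h/(e a₀) = m_e²e⁵/((4πε₀)³ℏ⁴) = 5.20 × 10^11 V/m.
5.83 × 10^-10 / 5.20 × 10^11 = 1.12 × 10^-21

1.12 × 10^-21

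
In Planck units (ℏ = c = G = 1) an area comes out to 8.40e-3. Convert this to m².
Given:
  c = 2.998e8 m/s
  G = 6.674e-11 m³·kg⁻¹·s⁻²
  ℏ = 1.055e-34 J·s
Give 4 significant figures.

2.195e-72 m²

One Planck area: A_P = ℏG/c³ = 2.613e-70 m².
8.40e-3 × 2.613e-70 m² = 2.195e-72 m²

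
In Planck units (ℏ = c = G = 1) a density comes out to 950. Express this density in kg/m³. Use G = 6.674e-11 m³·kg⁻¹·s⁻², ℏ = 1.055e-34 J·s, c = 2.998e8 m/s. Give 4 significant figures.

4.896e99 kg/m³

One Planck density: ρ_P = c⁵/(ℏG²) = 5.154e96 kg/m³.
950 × 5.154e96 kg/m³ = 4.896e99 kg/m³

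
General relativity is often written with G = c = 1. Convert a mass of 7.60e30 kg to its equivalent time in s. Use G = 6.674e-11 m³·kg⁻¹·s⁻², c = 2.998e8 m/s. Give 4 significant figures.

Mass → time via G/c³.
7.60e30 kg × (G/c³) = 1.882e-5 s

1.882e-5 s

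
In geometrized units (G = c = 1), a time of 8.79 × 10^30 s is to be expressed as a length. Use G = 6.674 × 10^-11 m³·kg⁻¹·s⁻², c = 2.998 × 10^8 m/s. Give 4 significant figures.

2.635 × 10^39 m

Time → length via c.
8.79 × 10^30 s × (c) = 2.635 × 10^39 m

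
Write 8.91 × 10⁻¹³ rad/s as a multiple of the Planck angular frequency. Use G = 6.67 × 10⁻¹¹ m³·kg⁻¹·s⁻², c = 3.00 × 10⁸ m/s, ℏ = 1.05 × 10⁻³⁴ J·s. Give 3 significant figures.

4.78 × 10⁻⁵⁶

Planck angular frequency: ω_P = √(c⁵/(ℏG)) = 1.86 × 10⁴³ rad/s.
8.91 × 10⁻¹³ / 1.86 × 10⁴³ = 4.78 × 10⁻⁵⁶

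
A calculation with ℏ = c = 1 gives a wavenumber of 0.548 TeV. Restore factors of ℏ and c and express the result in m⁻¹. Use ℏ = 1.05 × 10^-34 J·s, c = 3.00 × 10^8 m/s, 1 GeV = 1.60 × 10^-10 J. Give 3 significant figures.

Inverse length is [E]/(ℏc).
1 GeV → 1/(ℏc) × (1 GeV in J) = 5.08 × 10^15 m⁻¹.
Convert the energy scale: 0.548 TeV = 548 GeV.
Result: 548 × 5.08 × 10^15 = 2.78 × 10^18 m⁻¹.

2.78 × 10^18 m⁻¹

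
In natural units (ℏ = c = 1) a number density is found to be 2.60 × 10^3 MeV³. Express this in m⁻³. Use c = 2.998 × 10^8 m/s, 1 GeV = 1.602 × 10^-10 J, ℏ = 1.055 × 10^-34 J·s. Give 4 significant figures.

Number density is [L]⁻³ = [E]³/(ℏc)³.
1 GeV³ → 1/(ℏc)³ × (1 GeV in J)³ = 1.299 × 10^47 m⁻³.
Convert the energy scale: 2.60 × 10^3 MeV³ = 2.60 × 10^-6 GeV³.
Result: 2.60 × 10^-6 × 1.299 × 10^47 = 3.378 × 10^41 m⁻³.

3.378 × 10^41 m⁻³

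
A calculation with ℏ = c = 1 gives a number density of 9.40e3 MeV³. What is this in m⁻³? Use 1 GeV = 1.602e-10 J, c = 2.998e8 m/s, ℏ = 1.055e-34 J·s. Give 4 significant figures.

Number density is [L]⁻³ = [E]³/(ℏc)³.
1 GeV³ → 1/(ℏc)³ × (1 GeV in J)³ = 1.299e47 m⁻³.
Convert the energy scale: 9.40e3 MeV³ = 9.40e-6 GeV³.
Result: 9.40e-6 × 1.299e47 = 1.221e42 m⁻³.

1.221e42 m⁻³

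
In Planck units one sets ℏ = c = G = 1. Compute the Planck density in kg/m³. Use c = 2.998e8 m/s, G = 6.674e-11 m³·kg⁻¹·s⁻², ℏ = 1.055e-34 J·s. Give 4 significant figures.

ρ_P = c⁵/(ℏG²)
  = 2.422e42 / 4.699e-55
  = 5.154e96 kg/m³

5.154e96 kg/m³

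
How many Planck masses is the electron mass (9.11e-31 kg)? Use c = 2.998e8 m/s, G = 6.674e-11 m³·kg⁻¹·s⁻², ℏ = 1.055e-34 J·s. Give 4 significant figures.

4.185e-23

Planck mass: m_P = √(ℏc/G) = 2.177e-8 kg.
9.11e-31 / 2.177e-8 = 4.185e-23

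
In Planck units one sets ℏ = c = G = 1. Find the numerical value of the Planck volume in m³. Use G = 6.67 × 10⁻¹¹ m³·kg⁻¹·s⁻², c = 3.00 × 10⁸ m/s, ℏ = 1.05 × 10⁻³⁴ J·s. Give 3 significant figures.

V_P = (ℏG/c³)^(3/2)
  = √(1.75 × 10⁻²⁰⁹)
  = 4.18 × 10⁻¹⁰⁵ m³

4.18 × 10⁻¹⁰⁵ m³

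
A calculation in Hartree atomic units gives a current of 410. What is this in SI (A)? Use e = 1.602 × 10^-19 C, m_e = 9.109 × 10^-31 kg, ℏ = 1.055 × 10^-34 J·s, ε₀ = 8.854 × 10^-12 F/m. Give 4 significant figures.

One atomic unit of electric current: I_au = e E_h/ℏ = m_e e⁵/((4πε₀)²ℏ³) = 6.612 × 10^-3 A.
410 × 6.612 × 10^-3 A = 2.711 A

2.711 A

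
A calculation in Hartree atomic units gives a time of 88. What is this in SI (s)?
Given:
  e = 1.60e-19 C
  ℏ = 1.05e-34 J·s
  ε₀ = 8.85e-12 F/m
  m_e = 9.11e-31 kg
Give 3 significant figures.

2.11e-15 s

One atomic unit of time: τ_au = (4πε₀)²ℏ³/(m_e e⁴) = 2.40e-17 s.
88 × 2.40e-17 s = 2.11e-15 s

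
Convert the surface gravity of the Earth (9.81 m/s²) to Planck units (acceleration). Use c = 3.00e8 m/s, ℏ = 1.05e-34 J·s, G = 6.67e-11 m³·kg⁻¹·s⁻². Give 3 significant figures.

Planck acceleration: a_P = √(c⁷/(ℏG)) = 5.59e51 m/s².
9.81 / 5.59e51 = 1.76e-51

1.76e-51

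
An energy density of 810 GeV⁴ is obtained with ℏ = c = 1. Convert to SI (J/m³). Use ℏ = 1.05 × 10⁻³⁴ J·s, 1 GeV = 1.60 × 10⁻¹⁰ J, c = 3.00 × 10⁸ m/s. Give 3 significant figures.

[E]/[L]³ = [E]⁴/(ℏc)³; restore (ℏc)⁻³.
1 GeV⁴ → 1/(ℏc)³ × (1 GeV in J)⁴ = 2.10 × 10³⁷ J/m³.
Result: 810 × 2.10 × 10³⁷ = 1.70 × 10⁴⁰ J/m³.

1.70 × 10⁴⁰ J/m³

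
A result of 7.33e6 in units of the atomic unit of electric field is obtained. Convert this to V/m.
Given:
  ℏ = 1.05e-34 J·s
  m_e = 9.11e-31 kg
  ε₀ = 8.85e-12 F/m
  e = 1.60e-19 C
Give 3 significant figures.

One atomic unit of electric field: E_au = E_h/(e a₀) = m_e²e⁵/((4πε₀)³ℏ⁴) = 5.20e11 V/m.
7.33e6 × 5.20e11 V/m = 3.82e18 V/m

3.82e18 V/m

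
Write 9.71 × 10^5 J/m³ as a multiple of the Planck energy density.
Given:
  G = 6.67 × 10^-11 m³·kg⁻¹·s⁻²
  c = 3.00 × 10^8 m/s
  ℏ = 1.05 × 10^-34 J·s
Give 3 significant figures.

Planck energy density: u_P = c⁷/(ℏG²) = 4.68 × 10^113 J/m³.
9.71 × 10^5 / 4.68 × 10^113 = 2.07 × 10^-108

2.07 × 10^-108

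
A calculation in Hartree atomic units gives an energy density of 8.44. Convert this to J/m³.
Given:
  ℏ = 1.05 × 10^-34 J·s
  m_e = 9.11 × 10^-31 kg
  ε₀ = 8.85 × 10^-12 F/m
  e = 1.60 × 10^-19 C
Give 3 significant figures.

2.54 × 10^14 J/m³

One atomic unit of energy density: u_au = E_h/a₀³ = m_e⁴e¹⁰/((4πε₀)⁵ℏ⁸) = 3.01 × 10^13 J/m³.
8.44 × 3.01 × 10^13 J/m³ = 2.54 × 10^14 J/m³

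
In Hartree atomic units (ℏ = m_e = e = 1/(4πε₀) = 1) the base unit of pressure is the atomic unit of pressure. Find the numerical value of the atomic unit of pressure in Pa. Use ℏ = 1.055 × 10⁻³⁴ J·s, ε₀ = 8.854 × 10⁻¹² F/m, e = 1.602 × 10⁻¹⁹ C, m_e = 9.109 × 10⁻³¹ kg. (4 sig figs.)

2.929 × 10¹³ Pa

P_au = E_h/a₀³ = m_e⁴e¹⁰/((4πε₀)⁵ℏ⁸)
E_h = 4.354 × 10⁻¹⁸ J
a₀ = 5.297 × 10⁻¹¹ m
E_h/a₀³ = 2.929 × 10¹³ Pa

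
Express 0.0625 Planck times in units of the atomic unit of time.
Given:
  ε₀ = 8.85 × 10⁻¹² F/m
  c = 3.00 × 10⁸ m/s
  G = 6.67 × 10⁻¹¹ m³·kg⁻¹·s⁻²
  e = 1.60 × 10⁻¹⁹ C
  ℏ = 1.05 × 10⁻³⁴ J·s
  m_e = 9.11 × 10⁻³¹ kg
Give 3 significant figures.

Planck time: t_P = √(ℏG/c⁵) = 5.37 × 10⁻⁴⁴ s
atomic unit of time: τ_au = (4πε₀)²ℏ³/(m_e e⁴) = 2.40 × 10⁻¹⁷ s
0.0625 × 5.37 × 10⁻⁴⁴ / 2.40 × 10⁻¹⁷ = 1.40 × 10⁻²⁸

1.40 × 10⁻²⁸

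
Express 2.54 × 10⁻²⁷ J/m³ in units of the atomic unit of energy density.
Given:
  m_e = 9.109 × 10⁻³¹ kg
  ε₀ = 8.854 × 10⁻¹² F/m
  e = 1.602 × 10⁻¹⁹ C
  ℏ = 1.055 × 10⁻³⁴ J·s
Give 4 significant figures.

atomic unit of energy density: u_au = E_h/a₀³ = m_e⁴e¹⁰/((4πε₀)⁵ℏ⁸) = 2.929 × 10¹³ J/m³.
2.54 × 10⁻²⁷ / 2.929 × 10¹³ = 8.671 × 10⁻⁴¹

8.671 × 10⁻⁴¹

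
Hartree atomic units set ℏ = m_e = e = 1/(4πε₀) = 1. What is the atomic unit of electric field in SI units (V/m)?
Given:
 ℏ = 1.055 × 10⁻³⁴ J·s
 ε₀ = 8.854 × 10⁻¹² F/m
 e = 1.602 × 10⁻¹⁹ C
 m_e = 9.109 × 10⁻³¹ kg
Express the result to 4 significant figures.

The unique combination of the constants set to 1 with dimensions of electric field is E_au = E_h/(e a₀) = m_e²e⁵/((4πε₀)³ℏ⁴).
E_h = 4.354 × 10⁻¹⁸ J
a₀ = 5.297 × 10⁻¹¹ m
E_h/(e·a₀) = 5.131 × 10¹¹ V/m

5.131 × 10¹¹ V/m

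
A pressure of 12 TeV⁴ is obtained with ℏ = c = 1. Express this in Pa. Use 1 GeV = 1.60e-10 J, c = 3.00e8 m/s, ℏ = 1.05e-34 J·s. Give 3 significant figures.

2.52e50 Pa

Pressure is [E]/[L]³ = [E]⁴/(ℏc)³.
1 GeV⁴ → 1/(ℏc)³ × (1 GeV in J)⁴ = 2.10e37 Pa.
Convert the energy scale: 12 TeV⁴ = 1.20e13 GeV⁴.
Result: 1.20e13 × 2.10e37 = 2.52e50 Pa.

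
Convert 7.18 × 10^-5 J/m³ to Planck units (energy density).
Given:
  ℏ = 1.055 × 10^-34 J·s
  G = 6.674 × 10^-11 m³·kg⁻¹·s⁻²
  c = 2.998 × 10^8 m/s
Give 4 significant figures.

1.550 × 10^-118

Planck energy density: u_P = c⁷/(ℏG²) = 4.632 × 10^113 J/m³.
7.18 × 10^-5 / 4.632 × 10^113 = 1.550 × 10^-118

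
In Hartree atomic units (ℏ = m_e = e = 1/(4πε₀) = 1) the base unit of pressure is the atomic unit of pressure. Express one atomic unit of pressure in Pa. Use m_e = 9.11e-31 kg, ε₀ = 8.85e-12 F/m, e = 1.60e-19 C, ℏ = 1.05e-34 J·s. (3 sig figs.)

P_au = E_h/a₀³ = m_e⁴e¹⁰/((4πε₀)⁵ℏ⁸)
E_h = 4.38e-18 J
a₀ = 5.26e-11 m
E_h/a₀³ = 3.01e13 Pa

3.01e13 Pa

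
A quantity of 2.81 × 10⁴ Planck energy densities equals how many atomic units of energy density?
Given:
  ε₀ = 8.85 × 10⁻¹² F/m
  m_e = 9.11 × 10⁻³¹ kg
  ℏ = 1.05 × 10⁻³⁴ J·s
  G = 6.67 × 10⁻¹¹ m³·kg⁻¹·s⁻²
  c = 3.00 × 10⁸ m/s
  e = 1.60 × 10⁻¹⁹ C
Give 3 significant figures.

Planck energy density: u_P = c⁷/(ℏG²) = 4.68 × 10¹¹³ J/m³
atomic unit of energy density: u_au = E_h/a₀³ = m_e⁴e¹⁰/((4πε₀)⁵ℏ⁸) = 3.01 × 10¹³ J/m³
2.81 × 10⁴ × 4.68 × 10¹¹³ / 3.01 × 10¹³ = 4.37 × 10¹⁰⁴

4.37 × 10¹⁰⁴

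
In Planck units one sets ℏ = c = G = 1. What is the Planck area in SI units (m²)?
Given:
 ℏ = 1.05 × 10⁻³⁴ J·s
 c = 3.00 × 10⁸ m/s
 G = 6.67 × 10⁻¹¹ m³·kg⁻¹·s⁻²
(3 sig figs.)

A_P = ℏG/c³
  = 7.00 × 10⁻⁴⁵ / 2.70 × 10²⁵
  = 2.59 × 10⁻⁷⁰ m²

2.59 × 10⁻⁷⁰ m²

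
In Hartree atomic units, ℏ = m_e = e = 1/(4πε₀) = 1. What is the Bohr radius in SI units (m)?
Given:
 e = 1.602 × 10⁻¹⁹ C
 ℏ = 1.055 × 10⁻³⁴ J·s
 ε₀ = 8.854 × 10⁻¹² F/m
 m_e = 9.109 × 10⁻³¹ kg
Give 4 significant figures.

5.297 × 10⁻¹¹ m

Dimensional analysis gives a₀ = 4πε₀ℏ²/(m_e e²).
  = 1.238 × 10⁻⁷⁸ / 2.338 × 10⁻⁶⁸
  = 5.297 × 10⁻¹¹ m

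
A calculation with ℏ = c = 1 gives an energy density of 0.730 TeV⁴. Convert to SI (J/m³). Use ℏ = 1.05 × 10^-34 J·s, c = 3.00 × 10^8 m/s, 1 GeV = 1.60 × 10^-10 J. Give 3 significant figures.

1.53 × 10^49 J/m³

[E]/[L]³ = [E]⁴/(ℏc)³; restore (ℏc)⁻³.
1 GeV⁴ → 1/(ℏc)³ × (1 GeV in J)⁴ = 2.10 × 10^37 J/m³.
Convert the energy scale: 0.730 TeV⁴ = 7.30 × 10^11 GeV⁴.
Result: 7.30 × 10^11 × 2.10 × 10^37 = 1.53 × 10^49 J/m³.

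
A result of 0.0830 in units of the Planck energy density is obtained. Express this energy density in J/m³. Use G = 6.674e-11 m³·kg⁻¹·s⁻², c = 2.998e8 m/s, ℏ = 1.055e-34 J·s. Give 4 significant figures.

3.845e112 J/m³

One Planck energy density: u_P = c⁷/(ℏG²) = 4.632e113 J/m³.
0.0830 × 4.632e113 J/m³ = 3.845e112 J/m³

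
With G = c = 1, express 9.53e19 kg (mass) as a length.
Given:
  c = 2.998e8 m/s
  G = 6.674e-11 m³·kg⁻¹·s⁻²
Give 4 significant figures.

7.076e-8 m

In G = c = 1 units mass has dimensions of length; the conversion factor is G/c².
9.53e19 kg × (G/c²) = 7.076e-8 m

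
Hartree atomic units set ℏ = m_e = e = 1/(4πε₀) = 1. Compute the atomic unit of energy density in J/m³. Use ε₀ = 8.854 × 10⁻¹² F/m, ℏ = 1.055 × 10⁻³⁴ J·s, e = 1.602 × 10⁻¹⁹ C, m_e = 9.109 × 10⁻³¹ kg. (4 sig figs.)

2.929 × 10¹³ J/m³

The unique combination of the constants set to 1 with dimensions of energy density is u_au = E_h/a₀³ = m_e⁴e¹⁰/((4πε₀)⁵ℏ⁸).
E_h = 4.354 × 10⁻¹⁸ J
a₀ = 5.297 × 10⁻¹¹ m
E_h/a₀³ = 2.929 × 10¹³ J/m³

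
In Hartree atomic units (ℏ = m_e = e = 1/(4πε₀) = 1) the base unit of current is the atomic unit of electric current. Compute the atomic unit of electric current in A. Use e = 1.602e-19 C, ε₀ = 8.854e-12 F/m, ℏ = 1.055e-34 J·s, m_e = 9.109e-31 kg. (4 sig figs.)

I_au = e E_h/ℏ = m_e e⁵/((4πε₀)²ℏ³)
E_h = 4.354e-18 J
e·E_h/ℏ = 6.612e-3 A

6.612e-3 A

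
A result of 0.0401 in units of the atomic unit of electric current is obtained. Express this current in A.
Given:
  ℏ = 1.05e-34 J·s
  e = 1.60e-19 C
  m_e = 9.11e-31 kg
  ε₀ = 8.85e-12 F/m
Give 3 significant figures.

2.68e-4 A

One atomic unit of electric current: I_au = e E_h/ℏ = m_e e⁵/((4πε₀)²ℏ³) = 6.67e-3 A.
0.0401 × 6.67e-3 A = 2.68e-4 A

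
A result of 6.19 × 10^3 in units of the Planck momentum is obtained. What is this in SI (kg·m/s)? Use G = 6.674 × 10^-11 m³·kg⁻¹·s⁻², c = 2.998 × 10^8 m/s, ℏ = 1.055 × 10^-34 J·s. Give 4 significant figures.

4.040 × 10^4 kg·m/s

One Planck momentum: p_P = √(ℏc³/G) = 6.527 kg·m/s.
6.19 × 10^3 × 6.527 kg·m/s = 4.040 × 10^4 kg·m/s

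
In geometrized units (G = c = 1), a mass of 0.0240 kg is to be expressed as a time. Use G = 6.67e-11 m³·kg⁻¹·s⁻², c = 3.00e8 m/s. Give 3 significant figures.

Mass → time via G/c³.
0.0240 kg × (G/c³) = 5.93e-38 s

5.93e-38 s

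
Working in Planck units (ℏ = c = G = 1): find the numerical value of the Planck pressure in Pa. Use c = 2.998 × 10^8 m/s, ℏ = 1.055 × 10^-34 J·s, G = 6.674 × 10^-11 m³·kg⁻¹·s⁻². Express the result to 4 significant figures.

The unique combination of the constants set to 1 with dimensions of pressure is p_P = c⁷/(ℏG²).
  = 2.177 × 10^59 / 4.699 × 10^-55
  = 4.632 × 10^113 Pa

4.632 × 10^113 Pa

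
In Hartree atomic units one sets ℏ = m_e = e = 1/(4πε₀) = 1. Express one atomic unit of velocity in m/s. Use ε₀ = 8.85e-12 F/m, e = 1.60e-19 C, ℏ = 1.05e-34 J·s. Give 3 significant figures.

2.19e6 m/s

v_au = e²/(4πε₀ℏ)
  = 2.56e-38 / 1.17e-44
  = 2.19e6 m/s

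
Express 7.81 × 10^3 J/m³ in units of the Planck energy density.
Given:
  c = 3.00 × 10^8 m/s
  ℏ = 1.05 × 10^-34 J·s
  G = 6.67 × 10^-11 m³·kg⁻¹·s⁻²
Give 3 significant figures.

1.67 × 10^-110

Planck energy density: u_P = c⁷/(ℏG²) = 4.68 × 10^113 J/m³.
7.81 × 10^3 / 4.68 × 10^113 = 1.67 × 10^-110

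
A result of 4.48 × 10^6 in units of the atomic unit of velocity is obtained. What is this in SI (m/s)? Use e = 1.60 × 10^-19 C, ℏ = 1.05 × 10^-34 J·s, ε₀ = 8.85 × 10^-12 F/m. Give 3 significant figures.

One atomic unit of velocity: v_au = e²/(4πε₀ℏ) = 2.19 × 10^6 m/s.
4.48 × 10^6 × 2.19 × 10^6 m/s = 9.82 × 10^12 m/s

9.82 × 10^12 m/s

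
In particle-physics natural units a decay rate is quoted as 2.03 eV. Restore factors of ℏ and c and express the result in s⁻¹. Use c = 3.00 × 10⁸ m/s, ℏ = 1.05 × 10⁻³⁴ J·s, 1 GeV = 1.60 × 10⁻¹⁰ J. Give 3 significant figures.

A rate is [E]/ℏ; divide by ℏ.
1 GeV → 1/ℏ × (1 GeV in J) = 1.52 × 10²⁴ s⁻¹.
Convert the energy scale: 2.03 eV = 2.03 × 10⁻⁹ GeV.
Result: 2.03 × 10⁻⁹ × 1.52 × 10²⁴ = 3.09 × 10¹⁵ s⁻¹.

3.09 × 10¹⁵ s⁻¹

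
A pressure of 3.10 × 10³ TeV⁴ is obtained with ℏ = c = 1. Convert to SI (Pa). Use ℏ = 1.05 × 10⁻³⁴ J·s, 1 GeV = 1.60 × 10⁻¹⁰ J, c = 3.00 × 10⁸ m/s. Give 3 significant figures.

6.50 × 10⁵² Pa

Pressure is [E]/[L]³ = [E]⁴/(ℏc)³.
1 GeV⁴ → 1/(ℏc)³ × (1 GeV in J)⁴ = 2.10 × 10³⁷ Pa.
Convert the energy scale: 3.10 × 10³ TeV⁴ = 3.10 × 10¹⁵ GeV⁴.
Result: 3.10 × 10¹⁵ × 2.10 × 10³⁷ = 6.50 × 10⁵² Pa.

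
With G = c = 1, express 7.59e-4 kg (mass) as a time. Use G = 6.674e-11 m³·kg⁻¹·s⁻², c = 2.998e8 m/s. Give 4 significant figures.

Mass → time via G/c³.
7.59e-4 kg × (G/c³) = 1.880e-39 s

1.880e-39 s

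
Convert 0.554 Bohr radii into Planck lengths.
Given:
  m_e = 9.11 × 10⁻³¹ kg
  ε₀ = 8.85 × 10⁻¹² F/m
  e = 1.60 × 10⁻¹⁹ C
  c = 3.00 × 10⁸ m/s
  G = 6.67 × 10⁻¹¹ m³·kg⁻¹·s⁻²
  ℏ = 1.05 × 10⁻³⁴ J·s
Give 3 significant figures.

1.81 × 10²⁴

Bohr radius: a₀ = 4πε₀ℏ²/(m_e e²) = 5.26 × 10⁻¹¹ m
Planck length: ℓ_P = √(ℏG/c³) = 1.61 × 10⁻³⁵ m
0.554 × 5.26 × 10⁻¹¹ / 1.61 × 10⁻³⁵ = 1.81 × 10²⁴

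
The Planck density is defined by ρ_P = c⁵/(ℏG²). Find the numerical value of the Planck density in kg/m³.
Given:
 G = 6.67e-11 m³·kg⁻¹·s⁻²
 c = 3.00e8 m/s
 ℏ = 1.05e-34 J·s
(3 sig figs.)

ρ_P = c⁵/(ℏG²)
  = 2.43e42 / 4.67e-55
  = 5.20e96 kg/m³

5.20e96 kg/m³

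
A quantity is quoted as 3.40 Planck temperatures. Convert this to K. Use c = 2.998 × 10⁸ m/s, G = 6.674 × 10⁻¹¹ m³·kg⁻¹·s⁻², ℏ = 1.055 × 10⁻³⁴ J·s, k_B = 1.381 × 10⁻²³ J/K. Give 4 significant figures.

4.817 × 10³² K

One Planck temperature: T_P = √(ℏc⁵/G) / k_B = 1.417 × 10³² K.
3.40 × 1.417 × 10³² K = 4.817 × 10³² K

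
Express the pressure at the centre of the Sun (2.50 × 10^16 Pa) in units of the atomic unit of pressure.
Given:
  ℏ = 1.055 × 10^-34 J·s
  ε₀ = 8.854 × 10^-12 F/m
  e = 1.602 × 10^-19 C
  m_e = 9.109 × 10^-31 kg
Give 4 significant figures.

atomic unit of pressure: P_au = E_h/a₀³ = m_e⁴e¹⁰/((4πε₀)⁵ℏ⁸) = 2.929 × 10^13 Pa.
2.50 × 10^16 / 2.929 × 10^13 = 853.5

853.5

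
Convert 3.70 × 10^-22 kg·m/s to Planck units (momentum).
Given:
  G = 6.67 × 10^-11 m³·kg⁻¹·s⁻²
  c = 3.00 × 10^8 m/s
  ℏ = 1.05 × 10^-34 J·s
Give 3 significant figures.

5.68 × 10^-23

Planck momentum: p_P = √(ℏc³/G) = 6.52 kg·m/s.
3.70 × 10^-22 / 6.52 = 5.68 × 10^-23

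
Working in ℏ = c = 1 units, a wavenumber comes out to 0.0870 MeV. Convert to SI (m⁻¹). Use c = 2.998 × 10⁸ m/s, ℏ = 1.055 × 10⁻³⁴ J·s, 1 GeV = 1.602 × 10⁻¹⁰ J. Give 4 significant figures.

Inverse length is [E]/(ℏc).
1 GeV → 1/(ℏc) × (1 GeV in J) = 5.065 × 10¹⁵ m⁻¹.
Convert the energy scale: 0.0870 MeV = 8.70 × 10⁻⁵ GeV.
Result: 8.70 × 10⁻⁵ × 5.065 × 10¹⁵ = 4.407 × 10¹¹ m⁻¹.

4.407 × 10¹¹ m⁻¹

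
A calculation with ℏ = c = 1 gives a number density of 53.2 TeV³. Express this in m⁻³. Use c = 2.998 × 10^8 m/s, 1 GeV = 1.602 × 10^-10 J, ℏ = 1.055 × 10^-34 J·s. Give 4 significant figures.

Number density is [L]⁻³ = [E]³/(ℏc)³.
1 GeV³ → 1/(ℏc)³ × (1 GeV in J)³ = 1.299 × 10^47 m⁻³.
Convert the energy scale: 53.2 TeV³ = 5.32 × 10^10 GeV³.
Result: 5.32 × 10^10 × 1.299 × 10^47 = 6.913 × 10^57 m⁻³.

6.913 × 10^57 m⁻³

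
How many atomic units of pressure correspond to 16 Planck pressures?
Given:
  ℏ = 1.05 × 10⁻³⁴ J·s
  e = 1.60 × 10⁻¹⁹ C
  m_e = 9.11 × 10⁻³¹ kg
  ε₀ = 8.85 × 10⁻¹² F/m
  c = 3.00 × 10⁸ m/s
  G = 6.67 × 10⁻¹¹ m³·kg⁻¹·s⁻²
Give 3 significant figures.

Planck pressure: p_P = c⁷/(ℏG²) = 4.68 × 10¹¹³ Pa
atomic unit of pressure: P_au = E_h/a₀³ = m_e⁴e¹⁰/((4πε₀)⁵ℏ⁸) = 3.01 × 10¹³ Pa
16 × 4.68 × 10¹¹³ / 3.01 × 10¹³ = 2.49 × 10¹⁰¹

2.49 × 10¹⁰¹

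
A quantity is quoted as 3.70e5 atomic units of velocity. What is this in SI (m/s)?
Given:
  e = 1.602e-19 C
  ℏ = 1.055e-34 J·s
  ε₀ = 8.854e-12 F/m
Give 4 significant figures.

8.090e11 m/s

One atomic unit of velocity: v_au = e²/(4πε₀ℏ) = 2.186e6 m/s.
3.70e5 × 2.186e6 m/s = 8.090e11 m/s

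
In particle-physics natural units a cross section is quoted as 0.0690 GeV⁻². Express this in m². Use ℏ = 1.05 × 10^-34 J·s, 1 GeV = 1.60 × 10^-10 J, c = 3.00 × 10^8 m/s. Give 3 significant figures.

2.67 × 10^-33 m²

Area is [L]² = [E]⁻²·(ℏc)²; restore (ℏc)².
1 GeV⁻² → (ℏc)² × (1 GeV in J)⁻² = 3.88 × 10^-32 m².
Result: 0.0690 × 3.88 × 10^-32 = 2.67 × 10^-33 m².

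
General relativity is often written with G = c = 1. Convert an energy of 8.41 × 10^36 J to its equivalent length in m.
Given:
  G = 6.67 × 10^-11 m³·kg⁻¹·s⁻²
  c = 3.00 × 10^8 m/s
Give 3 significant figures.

Energy → length via G/c⁴.
8.41 × 10^36 J × (G/c⁴) = 6.93 × 10^-8 m

6.93 × 10^-8 m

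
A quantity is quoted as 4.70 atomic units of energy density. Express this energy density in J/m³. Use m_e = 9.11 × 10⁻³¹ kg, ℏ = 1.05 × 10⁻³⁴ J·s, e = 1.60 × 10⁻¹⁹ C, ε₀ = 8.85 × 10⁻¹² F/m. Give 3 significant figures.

One atomic unit of energy density: u_au = E_h/a₀³ = m_e⁴e¹⁰/((4πε₀)⁵ℏ⁸) = 3.01 × 10¹³ J/m³.
4.70 × 3.01 × 10¹³ J/m³ = 1.42 × 10¹⁴ J/m³

1.42 × 10¹⁴ J/m³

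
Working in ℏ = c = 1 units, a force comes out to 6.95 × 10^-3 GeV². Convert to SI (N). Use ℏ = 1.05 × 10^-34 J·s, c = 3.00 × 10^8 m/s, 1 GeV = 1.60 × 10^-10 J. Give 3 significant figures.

5.65 × 10^3 N

Force is [E]/[L] = [E]²/(ℏc); restore (ℏc)⁻¹.
1 GeV² → 1/(ℏc) × (1 GeV in J)² = 8.13 × 10^5 N.
Result: 6.95 × 10^-3 × 8.13 × 10^5 = 5.65 × 10^3 N.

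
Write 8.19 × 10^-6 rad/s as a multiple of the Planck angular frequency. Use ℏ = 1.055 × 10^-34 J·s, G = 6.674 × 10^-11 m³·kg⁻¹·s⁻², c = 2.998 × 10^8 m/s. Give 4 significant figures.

Planck angular frequency: ω_P = √(c⁵/(ℏG)) = 1.855 × 10^43 rad/s.
8.19 × 10^-6 / 1.855 × 10^43 = 4.416 × 10^-49

4.416 × 10^-49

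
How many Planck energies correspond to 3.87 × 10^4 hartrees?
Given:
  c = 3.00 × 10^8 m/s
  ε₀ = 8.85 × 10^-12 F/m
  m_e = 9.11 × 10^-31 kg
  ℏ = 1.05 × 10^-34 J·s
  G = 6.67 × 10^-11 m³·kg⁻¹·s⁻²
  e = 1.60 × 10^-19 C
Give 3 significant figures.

8.66 × 10^-23

hartree: E_h = m_e e⁴/(4πε₀ℏ)² = 4.38 × 10^-18 J
Planck energy: E_P = √(ℏc⁵/G) = 1.96 × 10^9 J
3.87 × 10^4 × 4.38 × 10^-18 / 1.96 × 10^9 = 8.66 × 10^-23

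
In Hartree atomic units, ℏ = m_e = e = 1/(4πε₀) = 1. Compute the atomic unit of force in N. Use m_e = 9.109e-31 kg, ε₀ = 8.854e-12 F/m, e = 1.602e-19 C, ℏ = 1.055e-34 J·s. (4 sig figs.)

8.220e-8 N

From ℏ = m_e = e = 1/(4πε₀) = 1 the force scale is F_au = E_h/a₀ = m_e²e⁶/((4πε₀)³ℏ⁴).
E_h = 4.354e-18 J
a₀ = 5.297e-11 m
E_h/a₀ = 8.220e-8 N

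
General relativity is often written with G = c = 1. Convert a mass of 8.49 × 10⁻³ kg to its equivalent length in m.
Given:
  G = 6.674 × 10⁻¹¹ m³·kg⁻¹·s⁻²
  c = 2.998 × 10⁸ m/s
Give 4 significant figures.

6.304 × 10⁻³⁰ m

In G = c = 1 units mass has dimensions of length; the conversion factor is G/c².
8.49 × 10⁻³ kg × (G/c²) = 6.304 × 10⁻³⁰ m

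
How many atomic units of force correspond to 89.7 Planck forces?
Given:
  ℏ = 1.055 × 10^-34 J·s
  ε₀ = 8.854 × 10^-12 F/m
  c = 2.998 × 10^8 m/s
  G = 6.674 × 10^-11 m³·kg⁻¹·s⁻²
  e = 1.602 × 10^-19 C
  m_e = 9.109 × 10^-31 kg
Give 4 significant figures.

Planck force: F_P = c⁴/G = 1.210 × 10^44 N
atomic unit of force: F_au = E_h/a₀ = m_e²e⁶/((4πε₀)³ℏ⁴) = 8.220 × 10^-8 N
89.7 × 1.210 × 10^44 / 8.220 × 10^-8 = 1.321 × 10^53

1.321 × 10^53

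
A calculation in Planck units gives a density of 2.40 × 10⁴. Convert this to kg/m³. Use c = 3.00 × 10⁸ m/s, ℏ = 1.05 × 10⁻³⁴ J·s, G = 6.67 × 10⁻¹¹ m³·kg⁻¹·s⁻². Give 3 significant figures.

1.25 × 10¹⁰¹ kg/m³

One Planck density: ρ_P = c⁵/(ℏG²) = 5.20 × 10⁹⁶ kg/m³.
2.40 × 10⁴ × 5.20 × 10⁹⁶ kg/m³ = 1.25 × 10¹⁰¹ kg/m³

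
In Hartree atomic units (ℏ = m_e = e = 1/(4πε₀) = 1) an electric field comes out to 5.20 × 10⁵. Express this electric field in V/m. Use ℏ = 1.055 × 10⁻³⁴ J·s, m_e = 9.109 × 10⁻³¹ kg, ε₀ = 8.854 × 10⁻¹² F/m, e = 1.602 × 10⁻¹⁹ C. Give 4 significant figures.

One atomic unit of electric field: E_au = E_h/(e a₀) = m_e²e⁵/((4πε₀)³ℏ⁴) = 5.131 × 10¹¹ V/m.
5.20 × 10⁵ × 5.131 × 10¹¹ V/m = 2.668 × 10¹⁷ V/m

2.668 × 10¹⁷ V/m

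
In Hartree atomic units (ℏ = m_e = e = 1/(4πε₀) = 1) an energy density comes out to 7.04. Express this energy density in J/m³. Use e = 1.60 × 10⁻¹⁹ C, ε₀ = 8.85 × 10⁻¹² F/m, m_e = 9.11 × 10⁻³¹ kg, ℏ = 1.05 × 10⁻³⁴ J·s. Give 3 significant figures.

One atomic unit of energy density: u_au = E_h/a₀³ = m_e⁴e¹⁰/((4πε₀)⁵ℏ⁸) = 3.01 × 10¹³ J/m³.
7.04 × 3.01 × 10¹³ J/m³ = 2.12 × 10¹⁴ J/m³

2.12 × 10¹⁴ J/m³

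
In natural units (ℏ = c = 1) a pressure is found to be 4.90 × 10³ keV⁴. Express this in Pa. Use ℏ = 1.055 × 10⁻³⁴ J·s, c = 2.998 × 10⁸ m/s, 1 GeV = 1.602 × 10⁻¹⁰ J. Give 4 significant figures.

1.020 × 10¹⁷ Pa

Pressure is [E]/[L]³ = [E]⁴/(ℏc)³.
1 GeV⁴ → 1/(ℏc)³ × (1 GeV in J)⁴ = 2.082 × 10³⁷ Pa.
Convert the energy scale: 4.90 × 10³ keV⁴ = 4.90 × 10⁻²¹ GeV⁴.
Result: 4.90 × 10⁻²¹ × 2.082 × 10³⁷ = 1.020 × 10¹⁷ Pa.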